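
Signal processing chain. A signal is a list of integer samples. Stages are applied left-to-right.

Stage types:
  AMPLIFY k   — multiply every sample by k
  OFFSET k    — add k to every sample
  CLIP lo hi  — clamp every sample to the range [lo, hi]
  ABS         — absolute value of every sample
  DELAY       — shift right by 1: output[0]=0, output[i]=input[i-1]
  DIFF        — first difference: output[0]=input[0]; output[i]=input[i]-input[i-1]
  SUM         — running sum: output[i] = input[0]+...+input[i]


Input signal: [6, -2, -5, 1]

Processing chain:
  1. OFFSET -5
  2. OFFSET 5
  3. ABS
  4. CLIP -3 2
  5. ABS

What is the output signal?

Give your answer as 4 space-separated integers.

Input: [6, -2, -5, 1]
Stage 1 (OFFSET -5): 6+-5=1, -2+-5=-7, -5+-5=-10, 1+-5=-4 -> [1, -7, -10, -4]
Stage 2 (OFFSET 5): 1+5=6, -7+5=-2, -10+5=-5, -4+5=1 -> [6, -2, -5, 1]
Stage 3 (ABS): |6|=6, |-2|=2, |-5|=5, |1|=1 -> [6, 2, 5, 1]
Stage 4 (CLIP -3 2): clip(6,-3,2)=2, clip(2,-3,2)=2, clip(5,-3,2)=2, clip(1,-3,2)=1 -> [2, 2, 2, 1]
Stage 5 (ABS): |2|=2, |2|=2, |2|=2, |1|=1 -> [2, 2, 2, 1]

Answer: 2 2 2 1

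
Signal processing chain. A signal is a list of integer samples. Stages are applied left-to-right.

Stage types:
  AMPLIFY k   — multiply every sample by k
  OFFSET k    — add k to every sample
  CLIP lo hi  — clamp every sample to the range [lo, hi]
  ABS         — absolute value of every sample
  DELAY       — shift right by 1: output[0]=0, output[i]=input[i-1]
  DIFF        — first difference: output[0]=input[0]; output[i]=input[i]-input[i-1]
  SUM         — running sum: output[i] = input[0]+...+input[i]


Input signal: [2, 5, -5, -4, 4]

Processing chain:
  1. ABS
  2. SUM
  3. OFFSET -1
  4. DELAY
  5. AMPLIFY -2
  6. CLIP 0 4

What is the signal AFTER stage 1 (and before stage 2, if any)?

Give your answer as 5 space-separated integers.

Input: [2, 5, -5, -4, 4]
Stage 1 (ABS): |2|=2, |5|=5, |-5|=5, |-4|=4, |4|=4 -> [2, 5, 5, 4, 4]

Answer: 2 5 5 4 4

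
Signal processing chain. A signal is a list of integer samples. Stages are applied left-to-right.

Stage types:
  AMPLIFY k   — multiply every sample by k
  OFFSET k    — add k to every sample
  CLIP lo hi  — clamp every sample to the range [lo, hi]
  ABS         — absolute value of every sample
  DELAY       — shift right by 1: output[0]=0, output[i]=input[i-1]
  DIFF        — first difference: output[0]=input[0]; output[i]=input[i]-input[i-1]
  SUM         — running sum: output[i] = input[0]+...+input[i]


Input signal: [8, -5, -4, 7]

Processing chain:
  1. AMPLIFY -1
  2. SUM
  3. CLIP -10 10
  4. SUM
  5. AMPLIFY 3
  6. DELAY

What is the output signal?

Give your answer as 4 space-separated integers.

Input: [8, -5, -4, 7]
Stage 1 (AMPLIFY -1): 8*-1=-8, -5*-1=5, -4*-1=4, 7*-1=-7 -> [-8, 5, 4, -7]
Stage 2 (SUM): sum[0..0]=-8, sum[0..1]=-3, sum[0..2]=1, sum[0..3]=-6 -> [-8, -3, 1, -6]
Stage 3 (CLIP -10 10): clip(-8,-10,10)=-8, clip(-3,-10,10)=-3, clip(1,-10,10)=1, clip(-6,-10,10)=-6 -> [-8, -3, 1, -6]
Stage 4 (SUM): sum[0..0]=-8, sum[0..1]=-11, sum[0..2]=-10, sum[0..3]=-16 -> [-8, -11, -10, -16]
Stage 5 (AMPLIFY 3): -8*3=-24, -11*3=-33, -10*3=-30, -16*3=-48 -> [-24, -33, -30, -48]
Stage 6 (DELAY): [0, -24, -33, -30] = [0, -24, -33, -30] -> [0, -24, -33, -30]

Answer: 0 -24 -33 -30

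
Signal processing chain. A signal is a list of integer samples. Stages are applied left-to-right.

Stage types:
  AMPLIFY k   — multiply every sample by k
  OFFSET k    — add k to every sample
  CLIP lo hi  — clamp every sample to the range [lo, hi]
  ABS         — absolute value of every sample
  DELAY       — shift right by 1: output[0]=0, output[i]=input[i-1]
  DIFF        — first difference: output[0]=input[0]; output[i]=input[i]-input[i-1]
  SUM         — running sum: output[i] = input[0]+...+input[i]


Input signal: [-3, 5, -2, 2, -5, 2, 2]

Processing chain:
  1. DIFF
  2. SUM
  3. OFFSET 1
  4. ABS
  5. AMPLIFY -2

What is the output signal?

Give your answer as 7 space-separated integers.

Input: [-3, 5, -2, 2, -5, 2, 2]
Stage 1 (DIFF): s[0]=-3, 5--3=8, -2-5=-7, 2--2=4, -5-2=-7, 2--5=7, 2-2=0 -> [-3, 8, -7, 4, -7, 7, 0]
Stage 2 (SUM): sum[0..0]=-3, sum[0..1]=5, sum[0..2]=-2, sum[0..3]=2, sum[0..4]=-5, sum[0..5]=2, sum[0..6]=2 -> [-3, 5, -2, 2, -5, 2, 2]
Stage 3 (OFFSET 1): -3+1=-2, 5+1=6, -2+1=-1, 2+1=3, -5+1=-4, 2+1=3, 2+1=3 -> [-2, 6, -1, 3, -4, 3, 3]
Stage 4 (ABS): |-2|=2, |6|=6, |-1|=1, |3|=3, |-4|=4, |3|=3, |3|=3 -> [2, 6, 1, 3, 4, 3, 3]
Stage 5 (AMPLIFY -2): 2*-2=-4, 6*-2=-12, 1*-2=-2, 3*-2=-6, 4*-2=-8, 3*-2=-6, 3*-2=-6 -> [-4, -12, -2, -6, -8, -6, -6]

Answer: -4 -12 -2 -6 -8 -6 -6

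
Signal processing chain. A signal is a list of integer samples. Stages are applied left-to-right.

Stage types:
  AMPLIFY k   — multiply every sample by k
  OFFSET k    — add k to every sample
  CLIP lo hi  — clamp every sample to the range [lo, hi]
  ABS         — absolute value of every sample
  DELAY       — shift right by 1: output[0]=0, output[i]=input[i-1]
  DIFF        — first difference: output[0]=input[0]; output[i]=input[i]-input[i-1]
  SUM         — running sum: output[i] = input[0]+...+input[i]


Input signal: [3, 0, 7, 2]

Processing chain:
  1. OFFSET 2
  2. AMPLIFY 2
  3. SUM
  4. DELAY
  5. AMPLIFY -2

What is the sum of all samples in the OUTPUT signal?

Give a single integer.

Input: [3, 0, 7, 2]
Stage 1 (OFFSET 2): 3+2=5, 0+2=2, 7+2=9, 2+2=4 -> [5, 2, 9, 4]
Stage 2 (AMPLIFY 2): 5*2=10, 2*2=4, 9*2=18, 4*2=8 -> [10, 4, 18, 8]
Stage 3 (SUM): sum[0..0]=10, sum[0..1]=14, sum[0..2]=32, sum[0..3]=40 -> [10, 14, 32, 40]
Stage 4 (DELAY): [0, 10, 14, 32] = [0, 10, 14, 32] -> [0, 10, 14, 32]
Stage 5 (AMPLIFY -2): 0*-2=0, 10*-2=-20, 14*-2=-28, 32*-2=-64 -> [0, -20, -28, -64]
Output sum: -112

Answer: -112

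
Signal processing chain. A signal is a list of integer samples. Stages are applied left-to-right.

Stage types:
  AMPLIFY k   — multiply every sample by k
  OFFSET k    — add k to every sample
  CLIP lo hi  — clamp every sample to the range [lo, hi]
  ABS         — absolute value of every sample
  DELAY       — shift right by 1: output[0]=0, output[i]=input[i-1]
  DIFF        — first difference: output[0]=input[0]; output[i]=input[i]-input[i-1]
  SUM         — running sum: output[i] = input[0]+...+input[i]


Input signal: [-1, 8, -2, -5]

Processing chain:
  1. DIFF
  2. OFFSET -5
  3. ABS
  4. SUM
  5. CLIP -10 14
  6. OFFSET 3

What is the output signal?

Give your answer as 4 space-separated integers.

Answer: 9 13 17 17

Derivation:
Input: [-1, 8, -2, -5]
Stage 1 (DIFF): s[0]=-1, 8--1=9, -2-8=-10, -5--2=-3 -> [-1, 9, -10, -3]
Stage 2 (OFFSET -5): -1+-5=-6, 9+-5=4, -10+-5=-15, -3+-5=-8 -> [-6, 4, -15, -8]
Stage 3 (ABS): |-6|=6, |4|=4, |-15|=15, |-8|=8 -> [6, 4, 15, 8]
Stage 4 (SUM): sum[0..0]=6, sum[0..1]=10, sum[0..2]=25, sum[0..3]=33 -> [6, 10, 25, 33]
Stage 5 (CLIP -10 14): clip(6,-10,14)=6, clip(10,-10,14)=10, clip(25,-10,14)=14, clip(33,-10,14)=14 -> [6, 10, 14, 14]
Stage 6 (OFFSET 3): 6+3=9, 10+3=13, 14+3=17, 14+3=17 -> [9, 13, 17, 17]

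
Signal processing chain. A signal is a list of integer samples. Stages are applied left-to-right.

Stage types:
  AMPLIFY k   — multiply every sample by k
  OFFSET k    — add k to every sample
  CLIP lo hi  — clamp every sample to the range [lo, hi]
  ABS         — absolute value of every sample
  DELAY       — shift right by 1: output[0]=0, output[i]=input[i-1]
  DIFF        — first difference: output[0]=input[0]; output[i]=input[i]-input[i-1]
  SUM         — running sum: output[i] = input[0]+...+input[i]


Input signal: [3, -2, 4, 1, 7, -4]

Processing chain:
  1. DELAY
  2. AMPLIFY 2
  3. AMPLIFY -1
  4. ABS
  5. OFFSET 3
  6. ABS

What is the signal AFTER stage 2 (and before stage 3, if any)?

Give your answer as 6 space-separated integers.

Input: [3, -2, 4, 1, 7, -4]
Stage 1 (DELAY): [0, 3, -2, 4, 1, 7] = [0, 3, -2, 4, 1, 7] -> [0, 3, -2, 4, 1, 7]
Stage 2 (AMPLIFY 2): 0*2=0, 3*2=6, -2*2=-4, 4*2=8, 1*2=2, 7*2=14 -> [0, 6, -4, 8, 2, 14]

Answer: 0 6 -4 8 2 14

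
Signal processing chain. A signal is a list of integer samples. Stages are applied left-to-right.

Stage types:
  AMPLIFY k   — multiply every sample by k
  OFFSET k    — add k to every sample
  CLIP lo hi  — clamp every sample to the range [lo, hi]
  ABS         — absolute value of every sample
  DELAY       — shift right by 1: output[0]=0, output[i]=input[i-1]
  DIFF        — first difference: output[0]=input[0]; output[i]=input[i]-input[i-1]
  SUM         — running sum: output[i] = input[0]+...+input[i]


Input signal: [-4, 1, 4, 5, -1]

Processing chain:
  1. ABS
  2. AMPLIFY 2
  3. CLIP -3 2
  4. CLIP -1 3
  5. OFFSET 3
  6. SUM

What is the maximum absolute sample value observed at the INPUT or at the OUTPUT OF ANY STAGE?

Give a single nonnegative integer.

Answer: 25

Derivation:
Input: [-4, 1, 4, 5, -1] (max |s|=5)
Stage 1 (ABS): |-4|=4, |1|=1, |4|=4, |5|=5, |-1|=1 -> [4, 1, 4, 5, 1] (max |s|=5)
Stage 2 (AMPLIFY 2): 4*2=8, 1*2=2, 4*2=8, 5*2=10, 1*2=2 -> [8, 2, 8, 10, 2] (max |s|=10)
Stage 3 (CLIP -3 2): clip(8,-3,2)=2, clip(2,-3,2)=2, clip(8,-3,2)=2, clip(10,-3,2)=2, clip(2,-3,2)=2 -> [2, 2, 2, 2, 2] (max |s|=2)
Stage 4 (CLIP -1 3): clip(2,-1,3)=2, clip(2,-1,3)=2, clip(2,-1,3)=2, clip(2,-1,3)=2, clip(2,-1,3)=2 -> [2, 2, 2, 2, 2] (max |s|=2)
Stage 5 (OFFSET 3): 2+3=5, 2+3=5, 2+3=5, 2+3=5, 2+3=5 -> [5, 5, 5, 5, 5] (max |s|=5)
Stage 6 (SUM): sum[0..0]=5, sum[0..1]=10, sum[0..2]=15, sum[0..3]=20, sum[0..4]=25 -> [5, 10, 15, 20, 25] (max |s|=25)
Overall max amplitude: 25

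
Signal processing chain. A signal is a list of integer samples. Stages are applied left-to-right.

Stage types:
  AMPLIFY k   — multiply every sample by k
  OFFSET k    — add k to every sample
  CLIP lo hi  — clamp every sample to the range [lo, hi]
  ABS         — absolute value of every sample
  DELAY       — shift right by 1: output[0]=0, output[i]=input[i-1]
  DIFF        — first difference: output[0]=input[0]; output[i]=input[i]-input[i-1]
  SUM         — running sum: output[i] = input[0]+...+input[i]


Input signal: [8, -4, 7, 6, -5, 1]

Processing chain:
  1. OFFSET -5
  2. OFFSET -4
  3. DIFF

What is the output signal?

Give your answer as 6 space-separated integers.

Answer: -1 -12 11 -1 -11 6

Derivation:
Input: [8, -4, 7, 6, -5, 1]
Stage 1 (OFFSET -5): 8+-5=3, -4+-5=-9, 7+-5=2, 6+-5=1, -5+-5=-10, 1+-5=-4 -> [3, -9, 2, 1, -10, -4]
Stage 2 (OFFSET -4): 3+-4=-1, -9+-4=-13, 2+-4=-2, 1+-4=-3, -10+-4=-14, -4+-4=-8 -> [-1, -13, -2, -3, -14, -8]
Stage 3 (DIFF): s[0]=-1, -13--1=-12, -2--13=11, -3--2=-1, -14--3=-11, -8--14=6 -> [-1, -12, 11, -1, -11, 6]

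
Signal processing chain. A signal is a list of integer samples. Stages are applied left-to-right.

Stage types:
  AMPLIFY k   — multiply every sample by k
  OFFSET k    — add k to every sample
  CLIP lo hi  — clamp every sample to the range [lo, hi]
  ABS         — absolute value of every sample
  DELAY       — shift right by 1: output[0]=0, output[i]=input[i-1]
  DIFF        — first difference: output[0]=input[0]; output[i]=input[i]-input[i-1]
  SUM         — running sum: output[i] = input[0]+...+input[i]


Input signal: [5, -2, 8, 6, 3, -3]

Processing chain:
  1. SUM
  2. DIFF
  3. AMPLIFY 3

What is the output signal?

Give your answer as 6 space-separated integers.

Answer: 15 -6 24 18 9 -9

Derivation:
Input: [5, -2, 8, 6, 3, -3]
Stage 1 (SUM): sum[0..0]=5, sum[0..1]=3, sum[0..2]=11, sum[0..3]=17, sum[0..4]=20, sum[0..5]=17 -> [5, 3, 11, 17, 20, 17]
Stage 2 (DIFF): s[0]=5, 3-5=-2, 11-3=8, 17-11=6, 20-17=3, 17-20=-3 -> [5, -2, 8, 6, 3, -3]
Stage 3 (AMPLIFY 3): 5*3=15, -2*3=-6, 8*3=24, 6*3=18, 3*3=9, -3*3=-9 -> [15, -6, 24, 18, 9, -9]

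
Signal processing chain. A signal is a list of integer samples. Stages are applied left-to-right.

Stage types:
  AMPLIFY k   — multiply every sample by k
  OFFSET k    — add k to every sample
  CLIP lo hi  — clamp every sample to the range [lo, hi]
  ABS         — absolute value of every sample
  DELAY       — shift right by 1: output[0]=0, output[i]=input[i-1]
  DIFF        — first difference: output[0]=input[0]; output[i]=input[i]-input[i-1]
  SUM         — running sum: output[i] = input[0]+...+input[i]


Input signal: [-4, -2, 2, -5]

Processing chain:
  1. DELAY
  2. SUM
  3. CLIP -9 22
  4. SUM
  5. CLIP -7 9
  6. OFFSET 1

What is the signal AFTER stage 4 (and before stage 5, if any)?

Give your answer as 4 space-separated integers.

Input: [-4, -2, 2, -5]
Stage 1 (DELAY): [0, -4, -2, 2] = [0, -4, -2, 2] -> [0, -4, -2, 2]
Stage 2 (SUM): sum[0..0]=0, sum[0..1]=-4, sum[0..2]=-6, sum[0..3]=-4 -> [0, -4, -6, -4]
Stage 3 (CLIP -9 22): clip(0,-9,22)=0, clip(-4,-9,22)=-4, clip(-6,-9,22)=-6, clip(-4,-9,22)=-4 -> [0, -4, -6, -4]
Stage 4 (SUM): sum[0..0]=0, sum[0..1]=-4, sum[0..2]=-10, sum[0..3]=-14 -> [0, -4, -10, -14]

Answer: 0 -4 -10 -14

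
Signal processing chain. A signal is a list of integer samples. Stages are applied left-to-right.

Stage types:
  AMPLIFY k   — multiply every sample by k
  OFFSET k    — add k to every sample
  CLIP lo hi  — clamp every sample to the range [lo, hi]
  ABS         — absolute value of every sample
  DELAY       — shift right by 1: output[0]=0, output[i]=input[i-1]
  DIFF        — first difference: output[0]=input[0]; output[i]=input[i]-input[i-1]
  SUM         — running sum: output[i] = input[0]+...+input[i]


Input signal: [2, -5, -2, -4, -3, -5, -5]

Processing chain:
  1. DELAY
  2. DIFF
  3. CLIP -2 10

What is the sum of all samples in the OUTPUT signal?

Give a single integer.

Answer: 0

Derivation:
Input: [2, -5, -2, -4, -3, -5, -5]
Stage 1 (DELAY): [0, 2, -5, -2, -4, -3, -5] = [0, 2, -5, -2, -4, -3, -5] -> [0, 2, -5, -2, -4, -3, -5]
Stage 2 (DIFF): s[0]=0, 2-0=2, -5-2=-7, -2--5=3, -4--2=-2, -3--4=1, -5--3=-2 -> [0, 2, -7, 3, -2, 1, -2]
Stage 3 (CLIP -2 10): clip(0,-2,10)=0, clip(2,-2,10)=2, clip(-7,-2,10)=-2, clip(3,-2,10)=3, clip(-2,-2,10)=-2, clip(1,-2,10)=1, clip(-2,-2,10)=-2 -> [0, 2, -2, 3, -2, 1, -2]
Output sum: 0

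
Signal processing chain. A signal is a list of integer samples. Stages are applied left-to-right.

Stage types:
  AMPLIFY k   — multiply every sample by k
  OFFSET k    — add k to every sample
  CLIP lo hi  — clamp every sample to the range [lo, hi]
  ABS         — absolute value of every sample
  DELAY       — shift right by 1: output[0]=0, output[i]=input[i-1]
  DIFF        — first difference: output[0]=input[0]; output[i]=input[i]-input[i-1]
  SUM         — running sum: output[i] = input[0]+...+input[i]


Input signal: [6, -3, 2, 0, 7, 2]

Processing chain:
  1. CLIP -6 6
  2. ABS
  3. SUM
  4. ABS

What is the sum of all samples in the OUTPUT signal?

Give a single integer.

Answer: 73

Derivation:
Input: [6, -3, 2, 0, 7, 2]
Stage 1 (CLIP -6 6): clip(6,-6,6)=6, clip(-3,-6,6)=-3, clip(2,-6,6)=2, clip(0,-6,6)=0, clip(7,-6,6)=6, clip(2,-6,6)=2 -> [6, -3, 2, 0, 6, 2]
Stage 2 (ABS): |6|=6, |-3|=3, |2|=2, |0|=0, |6|=6, |2|=2 -> [6, 3, 2, 0, 6, 2]
Stage 3 (SUM): sum[0..0]=6, sum[0..1]=9, sum[0..2]=11, sum[0..3]=11, sum[0..4]=17, sum[0..5]=19 -> [6, 9, 11, 11, 17, 19]
Stage 4 (ABS): |6|=6, |9|=9, |11|=11, |11|=11, |17|=17, |19|=19 -> [6, 9, 11, 11, 17, 19]
Output sum: 73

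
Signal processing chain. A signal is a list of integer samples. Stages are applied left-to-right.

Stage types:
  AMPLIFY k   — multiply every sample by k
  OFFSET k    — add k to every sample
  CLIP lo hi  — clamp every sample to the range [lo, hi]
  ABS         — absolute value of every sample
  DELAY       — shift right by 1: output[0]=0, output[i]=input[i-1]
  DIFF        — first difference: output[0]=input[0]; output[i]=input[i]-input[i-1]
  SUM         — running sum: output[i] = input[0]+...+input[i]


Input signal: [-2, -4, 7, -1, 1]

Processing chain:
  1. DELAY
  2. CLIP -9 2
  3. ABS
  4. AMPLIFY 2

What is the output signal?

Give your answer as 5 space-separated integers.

Input: [-2, -4, 7, -1, 1]
Stage 1 (DELAY): [0, -2, -4, 7, -1] = [0, -2, -4, 7, -1] -> [0, -2, -4, 7, -1]
Stage 2 (CLIP -9 2): clip(0,-9,2)=0, clip(-2,-9,2)=-2, clip(-4,-9,2)=-4, clip(7,-9,2)=2, clip(-1,-9,2)=-1 -> [0, -2, -4, 2, -1]
Stage 3 (ABS): |0|=0, |-2|=2, |-4|=4, |2|=2, |-1|=1 -> [0, 2, 4, 2, 1]
Stage 4 (AMPLIFY 2): 0*2=0, 2*2=4, 4*2=8, 2*2=4, 1*2=2 -> [0, 4, 8, 4, 2]

Answer: 0 4 8 4 2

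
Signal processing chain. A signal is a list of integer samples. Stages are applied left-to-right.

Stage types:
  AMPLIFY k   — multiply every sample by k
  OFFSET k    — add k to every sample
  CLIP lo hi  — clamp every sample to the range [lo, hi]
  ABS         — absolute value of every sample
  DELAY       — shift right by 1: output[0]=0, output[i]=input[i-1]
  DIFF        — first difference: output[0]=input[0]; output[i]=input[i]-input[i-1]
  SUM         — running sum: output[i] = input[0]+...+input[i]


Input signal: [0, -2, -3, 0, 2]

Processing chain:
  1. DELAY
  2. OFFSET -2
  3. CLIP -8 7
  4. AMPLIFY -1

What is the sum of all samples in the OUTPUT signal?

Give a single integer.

Input: [0, -2, -3, 0, 2]
Stage 1 (DELAY): [0, 0, -2, -3, 0] = [0, 0, -2, -3, 0] -> [0, 0, -2, -3, 0]
Stage 2 (OFFSET -2): 0+-2=-2, 0+-2=-2, -2+-2=-4, -3+-2=-5, 0+-2=-2 -> [-2, -2, -4, -5, -2]
Stage 3 (CLIP -8 7): clip(-2,-8,7)=-2, clip(-2,-8,7)=-2, clip(-4,-8,7)=-4, clip(-5,-8,7)=-5, clip(-2,-8,7)=-2 -> [-2, -2, -4, -5, -2]
Stage 4 (AMPLIFY -1): -2*-1=2, -2*-1=2, -4*-1=4, -5*-1=5, -2*-1=2 -> [2, 2, 4, 5, 2]
Output sum: 15

Answer: 15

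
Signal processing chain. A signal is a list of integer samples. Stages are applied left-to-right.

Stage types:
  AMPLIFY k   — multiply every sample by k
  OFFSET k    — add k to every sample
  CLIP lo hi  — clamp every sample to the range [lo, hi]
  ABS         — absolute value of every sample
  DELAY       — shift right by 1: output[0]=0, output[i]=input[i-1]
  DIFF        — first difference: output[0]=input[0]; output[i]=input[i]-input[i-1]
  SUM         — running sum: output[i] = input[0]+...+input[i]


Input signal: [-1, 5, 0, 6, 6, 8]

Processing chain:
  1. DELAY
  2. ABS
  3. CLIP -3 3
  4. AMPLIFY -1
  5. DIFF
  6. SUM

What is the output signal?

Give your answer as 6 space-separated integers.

Input: [-1, 5, 0, 6, 6, 8]
Stage 1 (DELAY): [0, -1, 5, 0, 6, 6] = [0, -1, 5, 0, 6, 6] -> [0, -1, 5, 0, 6, 6]
Stage 2 (ABS): |0|=0, |-1|=1, |5|=5, |0|=0, |6|=6, |6|=6 -> [0, 1, 5, 0, 6, 6]
Stage 3 (CLIP -3 3): clip(0,-3,3)=0, clip(1,-3,3)=1, clip(5,-3,3)=3, clip(0,-3,3)=0, clip(6,-3,3)=3, clip(6,-3,3)=3 -> [0, 1, 3, 0, 3, 3]
Stage 4 (AMPLIFY -1): 0*-1=0, 1*-1=-1, 3*-1=-3, 0*-1=0, 3*-1=-3, 3*-1=-3 -> [0, -1, -3, 0, -3, -3]
Stage 5 (DIFF): s[0]=0, -1-0=-1, -3--1=-2, 0--3=3, -3-0=-3, -3--3=0 -> [0, -1, -2, 3, -3, 0]
Stage 6 (SUM): sum[0..0]=0, sum[0..1]=-1, sum[0..2]=-3, sum[0..3]=0, sum[0..4]=-3, sum[0..5]=-3 -> [0, -1, -3, 0, -3, -3]

Answer: 0 -1 -3 0 -3 -3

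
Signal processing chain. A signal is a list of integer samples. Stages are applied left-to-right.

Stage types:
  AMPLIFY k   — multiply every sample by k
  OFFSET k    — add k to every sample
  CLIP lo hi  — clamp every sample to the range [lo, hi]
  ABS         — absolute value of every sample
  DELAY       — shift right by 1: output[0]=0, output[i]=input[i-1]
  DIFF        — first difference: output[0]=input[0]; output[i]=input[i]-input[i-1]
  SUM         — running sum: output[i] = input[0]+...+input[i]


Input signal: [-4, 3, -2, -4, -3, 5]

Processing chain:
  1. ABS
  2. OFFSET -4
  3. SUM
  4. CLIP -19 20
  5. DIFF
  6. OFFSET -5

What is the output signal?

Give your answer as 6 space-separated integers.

Answer: -5 -6 -7 -5 -6 -4

Derivation:
Input: [-4, 3, -2, -4, -3, 5]
Stage 1 (ABS): |-4|=4, |3|=3, |-2|=2, |-4|=4, |-3|=3, |5|=5 -> [4, 3, 2, 4, 3, 5]
Stage 2 (OFFSET -4): 4+-4=0, 3+-4=-1, 2+-4=-2, 4+-4=0, 3+-4=-1, 5+-4=1 -> [0, -1, -2, 0, -1, 1]
Stage 3 (SUM): sum[0..0]=0, sum[0..1]=-1, sum[0..2]=-3, sum[0..3]=-3, sum[0..4]=-4, sum[0..5]=-3 -> [0, -1, -3, -3, -4, -3]
Stage 4 (CLIP -19 20): clip(0,-19,20)=0, clip(-1,-19,20)=-1, clip(-3,-19,20)=-3, clip(-3,-19,20)=-3, clip(-4,-19,20)=-4, clip(-3,-19,20)=-3 -> [0, -1, -3, -3, -4, -3]
Stage 5 (DIFF): s[0]=0, -1-0=-1, -3--1=-2, -3--3=0, -4--3=-1, -3--4=1 -> [0, -1, -2, 0, -1, 1]
Stage 6 (OFFSET -5): 0+-5=-5, -1+-5=-6, -2+-5=-7, 0+-5=-5, -1+-5=-6, 1+-5=-4 -> [-5, -6, -7, -5, -6, -4]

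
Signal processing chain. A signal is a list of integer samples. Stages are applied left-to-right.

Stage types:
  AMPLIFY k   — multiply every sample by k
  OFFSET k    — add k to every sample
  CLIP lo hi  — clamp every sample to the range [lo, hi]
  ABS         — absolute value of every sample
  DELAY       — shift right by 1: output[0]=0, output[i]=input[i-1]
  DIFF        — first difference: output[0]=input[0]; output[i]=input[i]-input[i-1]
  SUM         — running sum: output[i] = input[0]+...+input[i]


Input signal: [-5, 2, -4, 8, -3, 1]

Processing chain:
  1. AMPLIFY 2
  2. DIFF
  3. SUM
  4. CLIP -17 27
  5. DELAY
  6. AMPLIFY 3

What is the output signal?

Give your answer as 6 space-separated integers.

Answer: 0 -30 12 -24 48 -18

Derivation:
Input: [-5, 2, -4, 8, -3, 1]
Stage 1 (AMPLIFY 2): -5*2=-10, 2*2=4, -4*2=-8, 8*2=16, -3*2=-6, 1*2=2 -> [-10, 4, -8, 16, -6, 2]
Stage 2 (DIFF): s[0]=-10, 4--10=14, -8-4=-12, 16--8=24, -6-16=-22, 2--6=8 -> [-10, 14, -12, 24, -22, 8]
Stage 3 (SUM): sum[0..0]=-10, sum[0..1]=4, sum[0..2]=-8, sum[0..3]=16, sum[0..4]=-6, sum[0..5]=2 -> [-10, 4, -8, 16, -6, 2]
Stage 4 (CLIP -17 27): clip(-10,-17,27)=-10, clip(4,-17,27)=4, clip(-8,-17,27)=-8, clip(16,-17,27)=16, clip(-6,-17,27)=-6, clip(2,-17,27)=2 -> [-10, 4, -8, 16, -6, 2]
Stage 5 (DELAY): [0, -10, 4, -8, 16, -6] = [0, -10, 4, -8, 16, -6] -> [0, -10, 4, -8, 16, -6]
Stage 6 (AMPLIFY 3): 0*3=0, -10*3=-30, 4*3=12, -8*3=-24, 16*3=48, -6*3=-18 -> [0, -30, 12, -24, 48, -18]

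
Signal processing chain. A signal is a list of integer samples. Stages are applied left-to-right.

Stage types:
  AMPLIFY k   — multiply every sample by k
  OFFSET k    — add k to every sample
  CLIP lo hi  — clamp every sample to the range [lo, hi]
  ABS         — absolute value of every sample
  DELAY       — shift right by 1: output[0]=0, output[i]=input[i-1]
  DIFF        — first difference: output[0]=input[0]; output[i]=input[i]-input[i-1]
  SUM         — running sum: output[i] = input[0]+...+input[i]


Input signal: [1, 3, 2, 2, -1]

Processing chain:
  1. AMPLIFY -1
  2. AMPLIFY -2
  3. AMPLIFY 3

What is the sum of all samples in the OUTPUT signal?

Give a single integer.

Answer: 42

Derivation:
Input: [1, 3, 2, 2, -1]
Stage 1 (AMPLIFY -1): 1*-1=-1, 3*-1=-3, 2*-1=-2, 2*-1=-2, -1*-1=1 -> [-1, -3, -2, -2, 1]
Stage 2 (AMPLIFY -2): -1*-2=2, -3*-2=6, -2*-2=4, -2*-2=4, 1*-2=-2 -> [2, 6, 4, 4, -2]
Stage 3 (AMPLIFY 3): 2*3=6, 6*3=18, 4*3=12, 4*3=12, -2*3=-6 -> [6, 18, 12, 12, -6]
Output sum: 42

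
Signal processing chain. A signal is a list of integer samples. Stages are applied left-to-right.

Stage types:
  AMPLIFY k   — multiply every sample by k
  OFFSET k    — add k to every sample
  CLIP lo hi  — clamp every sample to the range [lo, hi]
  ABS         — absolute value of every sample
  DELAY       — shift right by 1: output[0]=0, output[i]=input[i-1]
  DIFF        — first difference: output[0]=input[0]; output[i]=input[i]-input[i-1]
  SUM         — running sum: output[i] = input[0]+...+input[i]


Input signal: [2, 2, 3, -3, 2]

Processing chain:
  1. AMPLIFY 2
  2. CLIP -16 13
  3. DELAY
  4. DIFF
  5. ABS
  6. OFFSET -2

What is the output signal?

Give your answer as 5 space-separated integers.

Input: [2, 2, 3, -3, 2]
Stage 1 (AMPLIFY 2): 2*2=4, 2*2=4, 3*2=6, -3*2=-6, 2*2=4 -> [4, 4, 6, -6, 4]
Stage 2 (CLIP -16 13): clip(4,-16,13)=4, clip(4,-16,13)=4, clip(6,-16,13)=6, clip(-6,-16,13)=-6, clip(4,-16,13)=4 -> [4, 4, 6, -6, 4]
Stage 3 (DELAY): [0, 4, 4, 6, -6] = [0, 4, 4, 6, -6] -> [0, 4, 4, 6, -6]
Stage 4 (DIFF): s[0]=0, 4-0=4, 4-4=0, 6-4=2, -6-6=-12 -> [0, 4, 0, 2, -12]
Stage 5 (ABS): |0|=0, |4|=4, |0|=0, |2|=2, |-12|=12 -> [0, 4, 0, 2, 12]
Stage 6 (OFFSET -2): 0+-2=-2, 4+-2=2, 0+-2=-2, 2+-2=0, 12+-2=10 -> [-2, 2, -2, 0, 10]

Answer: -2 2 -2 0 10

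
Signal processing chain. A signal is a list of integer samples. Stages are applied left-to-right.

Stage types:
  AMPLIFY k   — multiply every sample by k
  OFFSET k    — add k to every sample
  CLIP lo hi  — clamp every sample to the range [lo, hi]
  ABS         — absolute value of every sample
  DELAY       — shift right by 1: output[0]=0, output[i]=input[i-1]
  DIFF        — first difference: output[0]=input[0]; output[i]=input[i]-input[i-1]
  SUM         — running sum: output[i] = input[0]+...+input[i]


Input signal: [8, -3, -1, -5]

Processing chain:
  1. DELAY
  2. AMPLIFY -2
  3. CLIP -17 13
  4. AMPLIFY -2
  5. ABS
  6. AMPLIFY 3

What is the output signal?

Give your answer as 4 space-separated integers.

Input: [8, -3, -1, -5]
Stage 1 (DELAY): [0, 8, -3, -1] = [0, 8, -3, -1] -> [0, 8, -3, -1]
Stage 2 (AMPLIFY -2): 0*-2=0, 8*-2=-16, -3*-2=6, -1*-2=2 -> [0, -16, 6, 2]
Stage 3 (CLIP -17 13): clip(0,-17,13)=0, clip(-16,-17,13)=-16, clip(6,-17,13)=6, clip(2,-17,13)=2 -> [0, -16, 6, 2]
Stage 4 (AMPLIFY -2): 0*-2=0, -16*-2=32, 6*-2=-12, 2*-2=-4 -> [0, 32, -12, -4]
Stage 5 (ABS): |0|=0, |32|=32, |-12|=12, |-4|=4 -> [0, 32, 12, 4]
Stage 6 (AMPLIFY 3): 0*3=0, 32*3=96, 12*3=36, 4*3=12 -> [0, 96, 36, 12]

Answer: 0 96 36 12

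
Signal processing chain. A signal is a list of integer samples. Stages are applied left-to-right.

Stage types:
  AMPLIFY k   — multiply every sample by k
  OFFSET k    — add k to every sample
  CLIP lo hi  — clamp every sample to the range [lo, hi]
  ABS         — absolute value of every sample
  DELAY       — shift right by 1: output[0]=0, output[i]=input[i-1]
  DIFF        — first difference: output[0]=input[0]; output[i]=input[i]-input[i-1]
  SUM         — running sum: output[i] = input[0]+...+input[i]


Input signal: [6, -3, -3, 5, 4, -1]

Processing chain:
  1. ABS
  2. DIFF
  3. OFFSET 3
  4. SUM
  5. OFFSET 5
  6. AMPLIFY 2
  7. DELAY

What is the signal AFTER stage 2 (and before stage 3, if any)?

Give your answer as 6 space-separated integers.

Answer: 6 -3 0 2 -1 -3

Derivation:
Input: [6, -3, -3, 5, 4, -1]
Stage 1 (ABS): |6|=6, |-3|=3, |-3|=3, |5|=5, |4|=4, |-1|=1 -> [6, 3, 3, 5, 4, 1]
Stage 2 (DIFF): s[0]=6, 3-6=-3, 3-3=0, 5-3=2, 4-5=-1, 1-4=-3 -> [6, -3, 0, 2, -1, -3]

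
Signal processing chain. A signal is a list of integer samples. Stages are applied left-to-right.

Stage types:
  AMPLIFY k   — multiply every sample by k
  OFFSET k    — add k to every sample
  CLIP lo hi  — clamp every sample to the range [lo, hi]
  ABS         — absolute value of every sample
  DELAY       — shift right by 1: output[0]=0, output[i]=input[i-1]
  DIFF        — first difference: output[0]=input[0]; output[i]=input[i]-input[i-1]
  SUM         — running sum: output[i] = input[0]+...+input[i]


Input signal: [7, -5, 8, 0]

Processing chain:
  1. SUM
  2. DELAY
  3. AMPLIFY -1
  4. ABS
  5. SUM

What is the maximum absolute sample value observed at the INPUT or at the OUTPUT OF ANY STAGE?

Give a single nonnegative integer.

Input: [7, -5, 8, 0] (max |s|=8)
Stage 1 (SUM): sum[0..0]=7, sum[0..1]=2, sum[0..2]=10, sum[0..3]=10 -> [7, 2, 10, 10] (max |s|=10)
Stage 2 (DELAY): [0, 7, 2, 10] = [0, 7, 2, 10] -> [0, 7, 2, 10] (max |s|=10)
Stage 3 (AMPLIFY -1): 0*-1=0, 7*-1=-7, 2*-1=-2, 10*-1=-10 -> [0, -7, -2, -10] (max |s|=10)
Stage 4 (ABS): |0|=0, |-7|=7, |-2|=2, |-10|=10 -> [0, 7, 2, 10] (max |s|=10)
Stage 5 (SUM): sum[0..0]=0, sum[0..1]=7, sum[0..2]=9, sum[0..3]=19 -> [0, 7, 9, 19] (max |s|=19)
Overall max amplitude: 19

Answer: 19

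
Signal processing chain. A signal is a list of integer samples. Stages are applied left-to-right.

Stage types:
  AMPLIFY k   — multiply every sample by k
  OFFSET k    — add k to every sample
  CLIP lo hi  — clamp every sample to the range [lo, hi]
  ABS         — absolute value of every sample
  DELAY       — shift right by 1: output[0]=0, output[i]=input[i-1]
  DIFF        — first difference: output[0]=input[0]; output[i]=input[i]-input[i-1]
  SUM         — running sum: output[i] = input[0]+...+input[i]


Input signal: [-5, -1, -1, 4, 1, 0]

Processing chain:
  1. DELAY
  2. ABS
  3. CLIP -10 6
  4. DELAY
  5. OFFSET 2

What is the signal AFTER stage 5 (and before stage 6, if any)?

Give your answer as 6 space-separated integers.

Answer: 2 2 7 3 3 6

Derivation:
Input: [-5, -1, -1, 4, 1, 0]
Stage 1 (DELAY): [0, -5, -1, -1, 4, 1] = [0, -5, -1, -1, 4, 1] -> [0, -5, -1, -1, 4, 1]
Stage 2 (ABS): |0|=0, |-5|=5, |-1|=1, |-1|=1, |4|=4, |1|=1 -> [0, 5, 1, 1, 4, 1]
Stage 3 (CLIP -10 6): clip(0,-10,6)=0, clip(5,-10,6)=5, clip(1,-10,6)=1, clip(1,-10,6)=1, clip(4,-10,6)=4, clip(1,-10,6)=1 -> [0, 5, 1, 1, 4, 1]
Stage 4 (DELAY): [0, 0, 5, 1, 1, 4] = [0, 0, 5, 1, 1, 4] -> [0, 0, 5, 1, 1, 4]
Stage 5 (OFFSET 2): 0+2=2, 0+2=2, 5+2=7, 1+2=3, 1+2=3, 4+2=6 -> [2, 2, 7, 3, 3, 6]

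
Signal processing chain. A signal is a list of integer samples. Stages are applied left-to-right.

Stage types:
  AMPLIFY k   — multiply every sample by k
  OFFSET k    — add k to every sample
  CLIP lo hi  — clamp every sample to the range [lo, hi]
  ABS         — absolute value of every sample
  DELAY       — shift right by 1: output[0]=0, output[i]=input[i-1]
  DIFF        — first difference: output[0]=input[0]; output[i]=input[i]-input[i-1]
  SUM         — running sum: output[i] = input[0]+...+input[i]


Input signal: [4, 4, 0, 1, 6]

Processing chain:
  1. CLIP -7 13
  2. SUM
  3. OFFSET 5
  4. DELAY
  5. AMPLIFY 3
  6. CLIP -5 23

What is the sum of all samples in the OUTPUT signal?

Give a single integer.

Answer: 92

Derivation:
Input: [4, 4, 0, 1, 6]
Stage 1 (CLIP -7 13): clip(4,-7,13)=4, clip(4,-7,13)=4, clip(0,-7,13)=0, clip(1,-7,13)=1, clip(6,-7,13)=6 -> [4, 4, 0, 1, 6]
Stage 2 (SUM): sum[0..0]=4, sum[0..1]=8, sum[0..2]=8, sum[0..3]=9, sum[0..4]=15 -> [4, 8, 8, 9, 15]
Stage 3 (OFFSET 5): 4+5=9, 8+5=13, 8+5=13, 9+5=14, 15+5=20 -> [9, 13, 13, 14, 20]
Stage 4 (DELAY): [0, 9, 13, 13, 14] = [0, 9, 13, 13, 14] -> [0, 9, 13, 13, 14]
Stage 5 (AMPLIFY 3): 0*3=0, 9*3=27, 13*3=39, 13*3=39, 14*3=42 -> [0, 27, 39, 39, 42]
Stage 6 (CLIP -5 23): clip(0,-5,23)=0, clip(27,-5,23)=23, clip(39,-5,23)=23, clip(39,-5,23)=23, clip(42,-5,23)=23 -> [0, 23, 23, 23, 23]
Output sum: 92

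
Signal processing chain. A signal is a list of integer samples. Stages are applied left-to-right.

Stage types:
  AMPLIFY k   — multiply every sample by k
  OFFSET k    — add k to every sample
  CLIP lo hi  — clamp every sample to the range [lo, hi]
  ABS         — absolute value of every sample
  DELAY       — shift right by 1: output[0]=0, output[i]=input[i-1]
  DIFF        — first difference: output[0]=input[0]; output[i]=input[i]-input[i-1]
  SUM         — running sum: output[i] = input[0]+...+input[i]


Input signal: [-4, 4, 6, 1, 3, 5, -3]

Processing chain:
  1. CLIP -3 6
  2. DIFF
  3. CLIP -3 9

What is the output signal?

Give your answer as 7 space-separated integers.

Input: [-4, 4, 6, 1, 3, 5, -3]
Stage 1 (CLIP -3 6): clip(-4,-3,6)=-3, clip(4,-3,6)=4, clip(6,-3,6)=6, clip(1,-3,6)=1, clip(3,-3,6)=3, clip(5,-3,6)=5, clip(-3,-3,6)=-3 -> [-3, 4, 6, 1, 3, 5, -3]
Stage 2 (DIFF): s[0]=-3, 4--3=7, 6-4=2, 1-6=-5, 3-1=2, 5-3=2, -3-5=-8 -> [-3, 7, 2, -5, 2, 2, -8]
Stage 3 (CLIP -3 9): clip(-3,-3,9)=-3, clip(7,-3,9)=7, clip(2,-3,9)=2, clip(-5,-3,9)=-3, clip(2,-3,9)=2, clip(2,-3,9)=2, clip(-8,-3,9)=-3 -> [-3, 7, 2, -3, 2, 2, -3]

Answer: -3 7 2 -3 2 2 -3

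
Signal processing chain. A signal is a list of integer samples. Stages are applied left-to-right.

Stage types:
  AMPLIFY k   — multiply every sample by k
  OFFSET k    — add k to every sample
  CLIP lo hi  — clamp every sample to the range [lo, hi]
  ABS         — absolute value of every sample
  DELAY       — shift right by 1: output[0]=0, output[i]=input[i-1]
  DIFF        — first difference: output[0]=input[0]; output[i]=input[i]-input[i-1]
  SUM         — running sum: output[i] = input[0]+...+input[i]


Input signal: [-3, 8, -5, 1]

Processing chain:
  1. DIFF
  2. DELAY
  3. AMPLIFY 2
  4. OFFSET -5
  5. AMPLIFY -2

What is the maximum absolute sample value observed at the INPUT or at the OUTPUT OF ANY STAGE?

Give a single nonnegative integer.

Input: [-3, 8, -5, 1] (max |s|=8)
Stage 1 (DIFF): s[0]=-3, 8--3=11, -5-8=-13, 1--5=6 -> [-3, 11, -13, 6] (max |s|=13)
Stage 2 (DELAY): [0, -3, 11, -13] = [0, -3, 11, -13] -> [0, -3, 11, -13] (max |s|=13)
Stage 3 (AMPLIFY 2): 0*2=0, -3*2=-6, 11*2=22, -13*2=-26 -> [0, -6, 22, -26] (max |s|=26)
Stage 4 (OFFSET -5): 0+-5=-5, -6+-5=-11, 22+-5=17, -26+-5=-31 -> [-5, -11, 17, -31] (max |s|=31)
Stage 5 (AMPLIFY -2): -5*-2=10, -11*-2=22, 17*-2=-34, -31*-2=62 -> [10, 22, -34, 62] (max |s|=62)
Overall max amplitude: 62

Answer: 62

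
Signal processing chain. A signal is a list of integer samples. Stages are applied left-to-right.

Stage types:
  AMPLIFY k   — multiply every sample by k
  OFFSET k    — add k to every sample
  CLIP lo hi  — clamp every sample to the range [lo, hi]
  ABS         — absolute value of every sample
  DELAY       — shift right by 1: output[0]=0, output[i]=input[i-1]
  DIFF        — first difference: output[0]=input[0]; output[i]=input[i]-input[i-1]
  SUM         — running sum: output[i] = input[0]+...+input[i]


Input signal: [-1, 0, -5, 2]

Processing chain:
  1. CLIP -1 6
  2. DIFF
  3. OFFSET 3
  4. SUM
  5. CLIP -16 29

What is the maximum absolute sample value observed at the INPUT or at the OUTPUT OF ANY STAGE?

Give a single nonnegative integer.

Answer: 14

Derivation:
Input: [-1, 0, -5, 2] (max |s|=5)
Stage 1 (CLIP -1 6): clip(-1,-1,6)=-1, clip(0,-1,6)=0, clip(-5,-1,6)=-1, clip(2,-1,6)=2 -> [-1, 0, -1, 2] (max |s|=2)
Stage 2 (DIFF): s[0]=-1, 0--1=1, -1-0=-1, 2--1=3 -> [-1, 1, -1, 3] (max |s|=3)
Stage 3 (OFFSET 3): -1+3=2, 1+3=4, -1+3=2, 3+3=6 -> [2, 4, 2, 6] (max |s|=6)
Stage 4 (SUM): sum[0..0]=2, sum[0..1]=6, sum[0..2]=8, sum[0..3]=14 -> [2, 6, 8, 14] (max |s|=14)
Stage 5 (CLIP -16 29): clip(2,-16,29)=2, clip(6,-16,29)=6, clip(8,-16,29)=8, clip(14,-16,29)=14 -> [2, 6, 8, 14] (max |s|=14)
Overall max amplitude: 14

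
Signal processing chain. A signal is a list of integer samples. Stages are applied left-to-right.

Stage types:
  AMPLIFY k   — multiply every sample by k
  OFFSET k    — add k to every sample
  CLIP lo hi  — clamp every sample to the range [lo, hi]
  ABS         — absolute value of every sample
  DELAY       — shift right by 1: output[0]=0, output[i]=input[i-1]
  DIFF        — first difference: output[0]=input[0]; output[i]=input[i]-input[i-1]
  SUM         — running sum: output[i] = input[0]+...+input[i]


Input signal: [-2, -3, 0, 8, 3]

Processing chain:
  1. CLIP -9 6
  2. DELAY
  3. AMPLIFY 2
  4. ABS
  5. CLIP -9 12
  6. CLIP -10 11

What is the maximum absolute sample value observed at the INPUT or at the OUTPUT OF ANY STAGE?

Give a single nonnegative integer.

Answer: 12

Derivation:
Input: [-2, -3, 0, 8, 3] (max |s|=8)
Stage 1 (CLIP -9 6): clip(-2,-9,6)=-2, clip(-3,-9,6)=-3, clip(0,-9,6)=0, clip(8,-9,6)=6, clip(3,-9,6)=3 -> [-2, -3, 0, 6, 3] (max |s|=6)
Stage 2 (DELAY): [0, -2, -3, 0, 6] = [0, -2, -3, 0, 6] -> [0, -2, -3, 0, 6] (max |s|=6)
Stage 3 (AMPLIFY 2): 0*2=0, -2*2=-4, -3*2=-6, 0*2=0, 6*2=12 -> [0, -4, -6, 0, 12] (max |s|=12)
Stage 4 (ABS): |0|=0, |-4|=4, |-6|=6, |0|=0, |12|=12 -> [0, 4, 6, 0, 12] (max |s|=12)
Stage 5 (CLIP -9 12): clip(0,-9,12)=0, clip(4,-9,12)=4, clip(6,-9,12)=6, clip(0,-9,12)=0, clip(12,-9,12)=12 -> [0, 4, 6, 0, 12] (max |s|=12)
Stage 6 (CLIP -10 11): clip(0,-10,11)=0, clip(4,-10,11)=4, clip(6,-10,11)=6, clip(0,-10,11)=0, clip(12,-10,11)=11 -> [0, 4, 6, 0, 11] (max |s|=11)
Overall max amplitude: 12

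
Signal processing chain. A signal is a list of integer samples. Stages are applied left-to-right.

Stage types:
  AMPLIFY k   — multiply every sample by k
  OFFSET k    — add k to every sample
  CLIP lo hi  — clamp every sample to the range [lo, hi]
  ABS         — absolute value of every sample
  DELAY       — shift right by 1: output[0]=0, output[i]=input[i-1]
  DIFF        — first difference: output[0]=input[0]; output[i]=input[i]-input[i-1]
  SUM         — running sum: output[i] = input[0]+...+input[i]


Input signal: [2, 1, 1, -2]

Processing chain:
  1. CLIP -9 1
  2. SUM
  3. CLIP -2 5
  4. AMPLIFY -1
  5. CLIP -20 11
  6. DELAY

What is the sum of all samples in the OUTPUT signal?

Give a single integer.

Input: [2, 1, 1, -2]
Stage 1 (CLIP -9 1): clip(2,-9,1)=1, clip(1,-9,1)=1, clip(1,-9,1)=1, clip(-2,-9,1)=-2 -> [1, 1, 1, -2]
Stage 2 (SUM): sum[0..0]=1, sum[0..1]=2, sum[0..2]=3, sum[0..3]=1 -> [1, 2, 3, 1]
Stage 3 (CLIP -2 5): clip(1,-2,5)=1, clip(2,-2,5)=2, clip(3,-2,5)=3, clip(1,-2,5)=1 -> [1, 2, 3, 1]
Stage 4 (AMPLIFY -1): 1*-1=-1, 2*-1=-2, 3*-1=-3, 1*-1=-1 -> [-1, -2, -3, -1]
Stage 5 (CLIP -20 11): clip(-1,-20,11)=-1, clip(-2,-20,11)=-2, clip(-3,-20,11)=-3, clip(-1,-20,11)=-1 -> [-1, -2, -3, -1]
Stage 6 (DELAY): [0, -1, -2, -3] = [0, -1, -2, -3] -> [0, -1, -2, -3]
Output sum: -6

Answer: -6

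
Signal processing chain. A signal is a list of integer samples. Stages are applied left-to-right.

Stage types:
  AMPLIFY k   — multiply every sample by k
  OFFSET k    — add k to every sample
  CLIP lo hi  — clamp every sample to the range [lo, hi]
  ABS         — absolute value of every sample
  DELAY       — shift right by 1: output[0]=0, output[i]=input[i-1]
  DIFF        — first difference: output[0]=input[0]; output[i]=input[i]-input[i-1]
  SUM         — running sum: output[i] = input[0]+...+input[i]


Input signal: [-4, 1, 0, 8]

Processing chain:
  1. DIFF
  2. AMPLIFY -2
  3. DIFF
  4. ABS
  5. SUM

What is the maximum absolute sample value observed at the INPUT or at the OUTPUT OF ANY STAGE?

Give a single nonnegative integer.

Input: [-4, 1, 0, 8] (max |s|=8)
Stage 1 (DIFF): s[0]=-4, 1--4=5, 0-1=-1, 8-0=8 -> [-4, 5, -1, 8] (max |s|=8)
Stage 2 (AMPLIFY -2): -4*-2=8, 5*-2=-10, -1*-2=2, 8*-2=-16 -> [8, -10, 2, -16] (max |s|=16)
Stage 3 (DIFF): s[0]=8, -10-8=-18, 2--10=12, -16-2=-18 -> [8, -18, 12, -18] (max |s|=18)
Stage 4 (ABS): |8|=8, |-18|=18, |12|=12, |-18|=18 -> [8, 18, 12, 18] (max |s|=18)
Stage 5 (SUM): sum[0..0]=8, sum[0..1]=26, sum[0..2]=38, sum[0..3]=56 -> [8, 26, 38, 56] (max |s|=56)
Overall max amplitude: 56

Answer: 56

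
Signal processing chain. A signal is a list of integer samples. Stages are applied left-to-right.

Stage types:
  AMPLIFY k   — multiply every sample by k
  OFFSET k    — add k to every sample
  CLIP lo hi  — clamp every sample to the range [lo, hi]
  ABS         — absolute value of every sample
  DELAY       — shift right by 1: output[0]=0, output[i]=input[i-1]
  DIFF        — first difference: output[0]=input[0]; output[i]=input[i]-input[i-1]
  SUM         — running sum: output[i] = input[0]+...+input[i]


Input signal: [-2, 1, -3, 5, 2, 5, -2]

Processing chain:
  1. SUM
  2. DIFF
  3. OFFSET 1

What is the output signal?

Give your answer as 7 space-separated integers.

Input: [-2, 1, -3, 5, 2, 5, -2]
Stage 1 (SUM): sum[0..0]=-2, sum[0..1]=-1, sum[0..2]=-4, sum[0..3]=1, sum[0..4]=3, sum[0..5]=8, sum[0..6]=6 -> [-2, -1, -4, 1, 3, 8, 6]
Stage 2 (DIFF): s[0]=-2, -1--2=1, -4--1=-3, 1--4=5, 3-1=2, 8-3=5, 6-8=-2 -> [-2, 1, -3, 5, 2, 5, -2]
Stage 3 (OFFSET 1): -2+1=-1, 1+1=2, -3+1=-2, 5+1=6, 2+1=3, 5+1=6, -2+1=-1 -> [-1, 2, -2, 6, 3, 6, -1]

Answer: -1 2 -2 6 3 6 -1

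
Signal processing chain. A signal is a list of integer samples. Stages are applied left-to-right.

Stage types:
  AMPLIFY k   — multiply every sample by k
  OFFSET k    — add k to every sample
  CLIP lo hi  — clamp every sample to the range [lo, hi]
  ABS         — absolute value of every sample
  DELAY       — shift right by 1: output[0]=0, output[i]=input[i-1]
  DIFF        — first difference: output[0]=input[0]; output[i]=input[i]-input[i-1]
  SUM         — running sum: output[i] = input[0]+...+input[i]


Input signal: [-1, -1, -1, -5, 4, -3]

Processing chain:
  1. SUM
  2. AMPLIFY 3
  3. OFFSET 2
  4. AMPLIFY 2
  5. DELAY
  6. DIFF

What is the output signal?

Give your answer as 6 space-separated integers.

Input: [-1, -1, -1, -5, 4, -3]
Stage 1 (SUM): sum[0..0]=-1, sum[0..1]=-2, sum[0..2]=-3, sum[0..3]=-8, sum[0..4]=-4, sum[0..5]=-7 -> [-1, -2, -3, -8, -4, -7]
Stage 2 (AMPLIFY 3): -1*3=-3, -2*3=-6, -3*3=-9, -8*3=-24, -4*3=-12, -7*3=-21 -> [-3, -6, -9, -24, -12, -21]
Stage 3 (OFFSET 2): -3+2=-1, -6+2=-4, -9+2=-7, -24+2=-22, -12+2=-10, -21+2=-19 -> [-1, -4, -7, -22, -10, -19]
Stage 4 (AMPLIFY 2): -1*2=-2, -4*2=-8, -7*2=-14, -22*2=-44, -10*2=-20, -19*2=-38 -> [-2, -8, -14, -44, -20, -38]
Stage 5 (DELAY): [0, -2, -8, -14, -44, -20] = [0, -2, -8, -14, -44, -20] -> [0, -2, -8, -14, -44, -20]
Stage 6 (DIFF): s[0]=0, -2-0=-2, -8--2=-6, -14--8=-6, -44--14=-30, -20--44=24 -> [0, -2, -6, -6, -30, 24]

Answer: 0 -2 -6 -6 -30 24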